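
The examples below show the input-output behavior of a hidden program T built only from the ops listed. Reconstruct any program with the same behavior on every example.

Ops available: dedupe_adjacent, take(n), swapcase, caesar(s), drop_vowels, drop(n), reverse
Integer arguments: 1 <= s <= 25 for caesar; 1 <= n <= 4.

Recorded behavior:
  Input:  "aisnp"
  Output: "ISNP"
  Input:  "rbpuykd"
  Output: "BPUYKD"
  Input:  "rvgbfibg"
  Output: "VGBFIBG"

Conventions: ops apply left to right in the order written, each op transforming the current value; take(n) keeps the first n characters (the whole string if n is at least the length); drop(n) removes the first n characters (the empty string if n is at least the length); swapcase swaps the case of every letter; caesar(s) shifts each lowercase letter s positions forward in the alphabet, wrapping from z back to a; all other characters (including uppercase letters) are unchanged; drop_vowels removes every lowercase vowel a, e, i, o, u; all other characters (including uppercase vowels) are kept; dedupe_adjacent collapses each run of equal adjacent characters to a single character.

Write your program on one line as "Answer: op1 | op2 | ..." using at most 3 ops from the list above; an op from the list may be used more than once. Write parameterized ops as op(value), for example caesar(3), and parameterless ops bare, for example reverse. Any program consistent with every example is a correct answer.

drop(1) | swapcase

Check, running the answer program on each example:
  "aisnp" -> "isnp" -> "ISNP"
  "rbpuykd" -> "bpuykd" -> "BPUYKD"
  "rvgbfibg" -> "vgbfibg" -> "VGBFIBG"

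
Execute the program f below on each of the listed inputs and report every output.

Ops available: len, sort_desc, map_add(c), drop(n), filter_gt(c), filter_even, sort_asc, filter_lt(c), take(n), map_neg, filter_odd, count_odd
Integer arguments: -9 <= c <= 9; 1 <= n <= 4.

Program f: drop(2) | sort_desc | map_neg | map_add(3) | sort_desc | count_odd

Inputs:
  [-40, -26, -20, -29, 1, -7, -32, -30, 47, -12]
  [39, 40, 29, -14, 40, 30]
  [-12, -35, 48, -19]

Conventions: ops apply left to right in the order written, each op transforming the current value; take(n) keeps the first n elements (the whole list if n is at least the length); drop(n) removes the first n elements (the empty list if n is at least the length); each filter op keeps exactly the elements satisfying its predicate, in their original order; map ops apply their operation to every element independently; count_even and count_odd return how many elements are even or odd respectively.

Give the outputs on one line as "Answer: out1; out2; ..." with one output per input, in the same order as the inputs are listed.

Execution, op by op:
  [-40, -26, -20, -29, 1, -7, -32, -30, 47, -12] -> [-20, -29, 1, -7, -32, -30, 47, -12] -> [47, 1, -7, -12, -20, -29, -30, -32] -> [-47, -1, 7, 12, 20, 29, 30, 32] -> [-44, 2, 10, 15, 23, 32, 33, 35] -> [35, 33, 32, 23, 15, 10, 2, -44] -> 4
  [39, 40, 29, -14, 40, 30] -> [29, -14, 40, 30] -> [40, 30, 29, -14] -> [-40, -30, -29, 14] -> [-37, -27, -26, 17] -> [17, -26, -27, -37] -> 3
  [-12, -35, 48, -19] -> [48, -19] -> [48, -19] -> [-48, 19] -> [-45, 22] -> [22, -45] -> 1

4; 3; 1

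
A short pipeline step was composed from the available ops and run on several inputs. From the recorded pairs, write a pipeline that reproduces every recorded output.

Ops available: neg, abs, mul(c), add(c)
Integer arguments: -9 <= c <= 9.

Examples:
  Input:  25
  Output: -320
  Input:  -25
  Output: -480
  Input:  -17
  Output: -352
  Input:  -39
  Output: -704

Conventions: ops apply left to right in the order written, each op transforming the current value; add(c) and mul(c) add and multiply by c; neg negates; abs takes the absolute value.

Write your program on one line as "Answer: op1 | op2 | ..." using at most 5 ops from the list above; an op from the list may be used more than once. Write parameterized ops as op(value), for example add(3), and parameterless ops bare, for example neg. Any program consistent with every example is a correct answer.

add(-5) | mul(-4) | abs | mul(-4)

Check, running the answer program on each example:
  25 -> 20 -> -80 -> 80 -> -320
  -25 -> -30 -> 120 -> 120 -> -480
  -17 -> -22 -> 88 -> 88 -> -352
  -39 -> -44 -> 176 -> 176 -> -704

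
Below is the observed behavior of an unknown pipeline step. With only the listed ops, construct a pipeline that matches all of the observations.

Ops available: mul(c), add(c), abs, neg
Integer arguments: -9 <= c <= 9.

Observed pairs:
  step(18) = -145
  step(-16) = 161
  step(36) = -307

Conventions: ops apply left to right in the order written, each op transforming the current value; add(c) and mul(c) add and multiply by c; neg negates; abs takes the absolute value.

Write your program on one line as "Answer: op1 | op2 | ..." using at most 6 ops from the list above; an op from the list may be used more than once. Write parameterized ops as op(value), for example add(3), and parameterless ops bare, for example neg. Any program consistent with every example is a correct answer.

add(-9) | add(8) | neg | mul(9) | add(8)

Check, running the answer program on each example:
  18 -> 9 -> 17 -> -17 -> -153 -> -145
  -16 -> -25 -> -17 -> 17 -> 153 -> 161
  36 -> 27 -> 35 -> -35 -> -315 -> -307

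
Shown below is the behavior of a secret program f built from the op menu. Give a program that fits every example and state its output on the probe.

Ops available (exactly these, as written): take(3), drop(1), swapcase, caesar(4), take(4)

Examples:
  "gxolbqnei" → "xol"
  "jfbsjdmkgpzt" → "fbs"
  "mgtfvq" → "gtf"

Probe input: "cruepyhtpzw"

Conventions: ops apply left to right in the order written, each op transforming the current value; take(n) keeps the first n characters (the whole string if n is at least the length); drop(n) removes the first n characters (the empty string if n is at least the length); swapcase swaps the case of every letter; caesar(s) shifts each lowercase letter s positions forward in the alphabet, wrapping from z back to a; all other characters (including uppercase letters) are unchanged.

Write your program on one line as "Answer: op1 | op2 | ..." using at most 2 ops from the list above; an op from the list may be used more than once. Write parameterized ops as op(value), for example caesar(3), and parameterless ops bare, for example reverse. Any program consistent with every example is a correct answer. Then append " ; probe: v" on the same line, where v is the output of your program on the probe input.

drop(1) | take(3) ; probe: "rue"

Check, running the answer program on each example:
  "gxolbqnei" -> "xolbqnei" -> "xol"
  "jfbsjdmkgpzt" -> "fbsjdmkgpzt" -> "fbs"
  "mgtfvq" -> "gtfvq" -> "gtf"
  probe: "cruepyhtpzw" -> "ruepyhtpzw" -> "rue"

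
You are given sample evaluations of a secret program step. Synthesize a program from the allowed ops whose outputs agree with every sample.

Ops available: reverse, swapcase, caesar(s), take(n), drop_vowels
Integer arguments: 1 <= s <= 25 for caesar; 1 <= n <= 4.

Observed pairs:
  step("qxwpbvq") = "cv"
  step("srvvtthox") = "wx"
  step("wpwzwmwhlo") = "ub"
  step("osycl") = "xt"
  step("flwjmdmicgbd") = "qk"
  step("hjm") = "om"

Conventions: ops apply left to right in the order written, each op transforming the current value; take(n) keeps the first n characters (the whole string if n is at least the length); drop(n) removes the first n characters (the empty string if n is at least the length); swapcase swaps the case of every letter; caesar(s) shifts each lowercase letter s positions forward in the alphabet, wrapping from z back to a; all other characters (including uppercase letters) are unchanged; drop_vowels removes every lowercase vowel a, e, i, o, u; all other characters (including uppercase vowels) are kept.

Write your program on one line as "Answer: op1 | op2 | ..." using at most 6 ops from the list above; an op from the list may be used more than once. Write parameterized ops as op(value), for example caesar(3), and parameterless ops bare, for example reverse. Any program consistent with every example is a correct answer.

swapcase | take(2) | reverse | swapcase | caesar(5)

Check, running the answer program on each example:
  "qxwpbvq" -> "QXWPBVQ" -> "QX" -> "XQ" -> "xq" -> "cv"
  "srvvtthox" -> "SRVVTTHOX" -> "SR" -> "RS" -> "rs" -> "wx"
  "wpwzwmwhlo" -> "WPWZWMWHLO" -> "WP" -> "PW" -> "pw" -> "ub"
  "osycl" -> "OSYCL" -> "OS" -> "SO" -> "so" -> "xt"
  "flwjmdmicgbd" -> "FLWJMDMICGBD" -> "FL" -> "LF" -> "lf" -> "qk"
  "hjm" -> "HJM" -> "HJ" -> "JH" -> "jh" -> "om"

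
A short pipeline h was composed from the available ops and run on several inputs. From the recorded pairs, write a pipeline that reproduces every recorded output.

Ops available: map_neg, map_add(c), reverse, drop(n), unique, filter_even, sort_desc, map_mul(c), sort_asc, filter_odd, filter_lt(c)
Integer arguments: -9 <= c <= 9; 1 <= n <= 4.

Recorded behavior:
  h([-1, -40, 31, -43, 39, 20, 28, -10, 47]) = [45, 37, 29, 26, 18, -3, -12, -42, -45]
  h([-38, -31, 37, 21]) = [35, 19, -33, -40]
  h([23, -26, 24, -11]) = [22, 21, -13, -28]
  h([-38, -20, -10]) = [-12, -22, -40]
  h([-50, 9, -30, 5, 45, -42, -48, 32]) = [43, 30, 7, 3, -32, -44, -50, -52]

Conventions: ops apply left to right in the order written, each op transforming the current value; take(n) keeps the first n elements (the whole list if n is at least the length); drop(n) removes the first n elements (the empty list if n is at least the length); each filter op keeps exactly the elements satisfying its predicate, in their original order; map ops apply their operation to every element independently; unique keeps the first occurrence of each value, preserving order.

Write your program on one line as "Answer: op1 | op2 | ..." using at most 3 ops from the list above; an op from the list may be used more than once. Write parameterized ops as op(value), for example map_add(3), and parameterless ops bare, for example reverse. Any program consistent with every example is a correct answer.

map_add(-2) | reverse | sort_desc

Check, running the answer program on each example:
  [-1, -40, 31, -43, 39, 20, 28, -10, 47] -> [-3, -42, 29, -45, 37, 18, 26, -12, 45] -> [45, -12, 26, 18, 37, -45, 29, -42, -3] -> [45, 37, 29, 26, 18, -3, -12, -42, -45]
  [-38, -31, 37, 21] -> [-40, -33, 35, 19] -> [19, 35, -33, -40] -> [35, 19, -33, -40]
  [23, -26, 24, -11] -> [21, -28, 22, -13] -> [-13, 22, -28, 21] -> [22, 21, -13, -28]
  [-38, -20, -10] -> [-40, -22, -12] -> [-12, -22, -40] -> [-12, -22, -40]
  [-50, 9, -30, 5, 45, -42, -48, 32] -> [-52, 7, -32, 3, 43, -44, -50, 30] -> [30, -50, -44, 43, 3, -32, 7, -52] -> [43, 30, 7, 3, -32, -44, -50, -52]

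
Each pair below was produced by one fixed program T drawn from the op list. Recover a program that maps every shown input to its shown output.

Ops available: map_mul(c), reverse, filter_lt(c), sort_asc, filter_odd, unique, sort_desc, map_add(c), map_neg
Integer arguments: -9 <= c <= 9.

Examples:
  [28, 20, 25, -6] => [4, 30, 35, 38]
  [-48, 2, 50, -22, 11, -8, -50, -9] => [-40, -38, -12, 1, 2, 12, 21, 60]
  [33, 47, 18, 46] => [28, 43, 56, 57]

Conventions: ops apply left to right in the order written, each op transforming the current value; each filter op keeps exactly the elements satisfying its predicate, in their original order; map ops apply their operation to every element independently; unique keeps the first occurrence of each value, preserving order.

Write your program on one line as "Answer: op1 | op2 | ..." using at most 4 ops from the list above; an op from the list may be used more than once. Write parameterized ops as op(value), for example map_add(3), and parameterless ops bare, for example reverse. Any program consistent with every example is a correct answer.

map_add(9) | sort_desc | map_add(1) | reverse

Check, running the answer program on each example:
  [28, 20, 25, -6] -> [37, 29, 34, 3] -> [37, 34, 29, 3] -> [38, 35, 30, 4] -> [4, 30, 35, 38]
  [-48, 2, 50, -22, 11, -8, -50, -9] -> [-39, 11, 59, -13, 20, 1, -41, 0] -> [59, 20, 11, 1, 0, -13, -39, -41] -> [60, 21, 12, 2, 1, -12, -38, -40] -> [-40, -38, -12, 1, 2, 12, 21, 60]
  [33, 47, 18, 46] -> [42, 56, 27, 55] -> [56, 55, 42, 27] -> [57, 56, 43, 28] -> [28, 43, 56, 57]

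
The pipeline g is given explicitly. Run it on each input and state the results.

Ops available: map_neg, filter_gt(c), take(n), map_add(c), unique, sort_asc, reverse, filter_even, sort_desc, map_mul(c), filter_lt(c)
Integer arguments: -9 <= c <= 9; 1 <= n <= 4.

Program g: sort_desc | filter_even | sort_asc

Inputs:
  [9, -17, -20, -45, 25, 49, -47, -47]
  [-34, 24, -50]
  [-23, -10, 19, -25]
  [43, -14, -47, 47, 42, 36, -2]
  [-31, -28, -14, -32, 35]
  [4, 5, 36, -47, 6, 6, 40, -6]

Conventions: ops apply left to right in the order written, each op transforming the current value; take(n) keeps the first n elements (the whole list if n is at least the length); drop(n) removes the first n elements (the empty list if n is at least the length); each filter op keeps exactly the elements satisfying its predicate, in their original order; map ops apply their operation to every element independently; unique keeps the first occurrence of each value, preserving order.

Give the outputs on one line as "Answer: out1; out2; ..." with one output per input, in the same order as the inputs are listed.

[-20]; [-50, -34, 24]; [-10]; [-14, -2, 36, 42]; [-32, -28, -14]; [-6, 4, 6, 6, 36, 40]

Execution, op by op:
  [9, -17, -20, -45, 25, 49, -47, -47] -> [49, 25, 9, -17, -20, -45, -47, -47] -> [-20] -> [-20]
  [-34, 24, -50] -> [24, -34, -50] -> [24, -34, -50] -> [-50, -34, 24]
  [-23, -10, 19, -25] -> [19, -10, -23, -25] -> [-10] -> [-10]
  [43, -14, -47, 47, 42, 36, -2] -> [47, 43, 42, 36, -2, -14, -47] -> [42, 36, -2, -14] -> [-14, -2, 36, 42]
  [-31, -28, -14, -32, 35] -> [35, -14, -28, -31, -32] -> [-14, -28, -32] -> [-32, -28, -14]
  [4, 5, 36, -47, 6, 6, 40, -6] -> [40, 36, 6, 6, 5, 4, -6, -47] -> [40, 36, 6, 6, 4, -6] -> [-6, 4, 6, 6, 36, 40]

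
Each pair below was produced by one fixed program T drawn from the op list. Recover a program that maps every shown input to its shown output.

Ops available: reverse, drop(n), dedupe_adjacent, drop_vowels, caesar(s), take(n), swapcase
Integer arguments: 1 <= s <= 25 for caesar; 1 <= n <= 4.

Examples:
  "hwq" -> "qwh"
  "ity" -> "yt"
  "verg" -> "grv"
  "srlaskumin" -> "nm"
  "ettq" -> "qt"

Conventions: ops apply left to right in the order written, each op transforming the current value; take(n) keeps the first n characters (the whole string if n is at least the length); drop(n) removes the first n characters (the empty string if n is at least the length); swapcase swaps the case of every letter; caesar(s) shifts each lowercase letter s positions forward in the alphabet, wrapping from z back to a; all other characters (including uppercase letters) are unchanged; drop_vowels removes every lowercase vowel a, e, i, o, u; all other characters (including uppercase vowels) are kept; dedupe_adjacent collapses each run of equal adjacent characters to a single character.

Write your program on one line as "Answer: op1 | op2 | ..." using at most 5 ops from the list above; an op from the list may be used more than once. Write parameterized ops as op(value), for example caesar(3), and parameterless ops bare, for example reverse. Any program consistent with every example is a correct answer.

reverse | take(4) | dedupe_adjacent | drop_vowels

Check, running the answer program on each example:
  "hwq" -> "qwh" -> "qwh" -> "qwh" -> "qwh"
  "ity" -> "yti" -> "yti" -> "yti" -> "yt"
  "verg" -> "grev" -> "grev" -> "grev" -> "grv"
  "srlaskumin" -> "nimuksalrs" -> "nimu" -> "nimu" -> "nm"
  "ettq" -> "qtte" -> "qtte" -> "qte" -> "qt"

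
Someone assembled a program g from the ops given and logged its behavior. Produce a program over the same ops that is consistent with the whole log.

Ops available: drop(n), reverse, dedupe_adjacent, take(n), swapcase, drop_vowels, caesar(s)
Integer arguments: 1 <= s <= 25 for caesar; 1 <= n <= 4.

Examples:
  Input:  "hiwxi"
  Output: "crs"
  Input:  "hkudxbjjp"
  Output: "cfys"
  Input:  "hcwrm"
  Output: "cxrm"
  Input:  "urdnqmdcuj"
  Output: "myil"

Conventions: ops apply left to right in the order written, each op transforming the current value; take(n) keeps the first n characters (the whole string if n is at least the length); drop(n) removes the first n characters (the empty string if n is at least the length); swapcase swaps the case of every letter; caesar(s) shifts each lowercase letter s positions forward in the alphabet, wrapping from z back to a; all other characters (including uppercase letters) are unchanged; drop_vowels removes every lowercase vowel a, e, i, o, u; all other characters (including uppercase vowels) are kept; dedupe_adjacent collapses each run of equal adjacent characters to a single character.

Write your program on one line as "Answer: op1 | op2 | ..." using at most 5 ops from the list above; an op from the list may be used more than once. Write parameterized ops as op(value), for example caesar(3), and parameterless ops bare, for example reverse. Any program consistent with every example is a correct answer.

dedupe_adjacent | drop_vowels | caesar(21) | take(4)

Check, running the answer program on each example:
  "hiwxi" -> "hiwxi" -> "hwx" -> "crs" -> "crs"
  "hkudxbjjp" -> "hkudxbjp" -> "hkdxbjp" -> "cfyswek" -> "cfys"
  "hcwrm" -> "hcwrm" -> "hcwrm" -> "cxrmh" -> "cxrm"
  "urdnqmdcuj" -> "urdnqmdcuj" -> "rdnqmdcj" -> "myilhyxe" -> "myil"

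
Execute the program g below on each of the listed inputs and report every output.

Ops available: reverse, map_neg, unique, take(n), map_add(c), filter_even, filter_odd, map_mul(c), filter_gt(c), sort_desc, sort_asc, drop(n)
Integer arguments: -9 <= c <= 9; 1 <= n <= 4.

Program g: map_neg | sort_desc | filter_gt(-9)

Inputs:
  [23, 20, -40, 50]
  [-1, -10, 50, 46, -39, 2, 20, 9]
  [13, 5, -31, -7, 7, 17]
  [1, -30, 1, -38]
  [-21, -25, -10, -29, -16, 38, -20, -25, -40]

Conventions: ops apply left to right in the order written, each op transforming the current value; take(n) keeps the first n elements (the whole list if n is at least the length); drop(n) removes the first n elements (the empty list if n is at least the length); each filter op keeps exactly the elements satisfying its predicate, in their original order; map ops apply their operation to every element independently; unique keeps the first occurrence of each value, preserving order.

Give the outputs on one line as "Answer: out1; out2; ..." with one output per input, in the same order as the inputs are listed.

Execution, op by op:
  [23, 20, -40, 50] -> [-23, -20, 40, -50] -> [40, -20, -23, -50] -> [40]
  [-1, -10, 50, 46, -39, 2, 20, 9] -> [1, 10, -50, -46, 39, -2, -20, -9] -> [39, 10, 1, -2, -9, -20, -46, -50] -> [39, 10, 1, -2]
  [13, 5, -31, -7, 7, 17] -> [-13, -5, 31, 7, -7, -17] -> [31, 7, -5, -7, -13, -17] -> [31, 7, -5, -7]
  [1, -30, 1, -38] -> [-1, 30, -1, 38] -> [38, 30, -1, -1] -> [38, 30, -1, -1]
  [-21, -25, -10, -29, -16, 38, -20, -25, -40] -> [21, 25, 10, 29, 16, -38, 20, 25, 40] -> [40, 29, 25, 25, 21, 20, 16, 10, -38] -> [40, 29, 25, 25, 21, 20, 16, 10]

[40]; [39, 10, 1, -2]; [31, 7, -5, -7]; [38, 30, -1, -1]; [40, 29, 25, 25, 21, 20, 16, 10]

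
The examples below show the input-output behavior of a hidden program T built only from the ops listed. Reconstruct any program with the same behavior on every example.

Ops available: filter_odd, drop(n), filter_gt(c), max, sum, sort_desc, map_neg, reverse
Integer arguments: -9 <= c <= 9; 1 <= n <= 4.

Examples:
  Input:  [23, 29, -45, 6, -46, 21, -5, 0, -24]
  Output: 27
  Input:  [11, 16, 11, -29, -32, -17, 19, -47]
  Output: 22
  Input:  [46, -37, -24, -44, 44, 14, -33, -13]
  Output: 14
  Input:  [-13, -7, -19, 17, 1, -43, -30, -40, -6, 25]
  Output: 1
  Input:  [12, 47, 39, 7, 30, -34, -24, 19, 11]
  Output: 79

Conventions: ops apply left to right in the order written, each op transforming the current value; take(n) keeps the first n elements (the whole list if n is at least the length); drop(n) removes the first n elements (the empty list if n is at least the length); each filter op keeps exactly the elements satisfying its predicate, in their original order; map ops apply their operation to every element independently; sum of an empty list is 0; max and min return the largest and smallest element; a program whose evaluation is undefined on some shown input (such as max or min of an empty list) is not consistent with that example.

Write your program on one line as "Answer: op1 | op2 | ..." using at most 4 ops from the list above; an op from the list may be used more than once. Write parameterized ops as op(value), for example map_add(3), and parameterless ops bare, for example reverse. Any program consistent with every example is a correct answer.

sort_desc | drop(2) | filter_gt(0) | sum

Check, running the answer program on each example:
  [23, 29, -45, 6, -46, 21, -5, 0, -24] -> [29, 23, 21, 6, 0, -5, -24, -45, -46] -> [21, 6, 0, -5, -24, -45, -46] -> [21, 6] -> 27
  [11, 16, 11, -29, -32, -17, 19, -47] -> [19, 16, 11, 11, -17, -29, -32, -47] -> [11, 11, -17, -29, -32, -47] -> [11, 11] -> 22
  [46, -37, -24, -44, 44, 14, -33, -13] -> [46, 44, 14, -13, -24, -33, -37, -44] -> [14, -13, -24, -33, -37, -44] -> [14] -> 14
  [-13, -7, -19, 17, 1, -43, -30, -40, -6, 25] -> [25, 17, 1, -6, -7, -13, -19, -30, -40, -43] -> [1, -6, -7, -13, -19, -30, -40, -43] -> [1] -> 1
  [12, 47, 39, 7, 30, -34, -24, 19, 11] -> [47, 39, 30, 19, 12, 11, 7, -24, -34] -> [30, 19, 12, 11, 7, -24, -34] -> [30, 19, 12, 11, 7] -> 79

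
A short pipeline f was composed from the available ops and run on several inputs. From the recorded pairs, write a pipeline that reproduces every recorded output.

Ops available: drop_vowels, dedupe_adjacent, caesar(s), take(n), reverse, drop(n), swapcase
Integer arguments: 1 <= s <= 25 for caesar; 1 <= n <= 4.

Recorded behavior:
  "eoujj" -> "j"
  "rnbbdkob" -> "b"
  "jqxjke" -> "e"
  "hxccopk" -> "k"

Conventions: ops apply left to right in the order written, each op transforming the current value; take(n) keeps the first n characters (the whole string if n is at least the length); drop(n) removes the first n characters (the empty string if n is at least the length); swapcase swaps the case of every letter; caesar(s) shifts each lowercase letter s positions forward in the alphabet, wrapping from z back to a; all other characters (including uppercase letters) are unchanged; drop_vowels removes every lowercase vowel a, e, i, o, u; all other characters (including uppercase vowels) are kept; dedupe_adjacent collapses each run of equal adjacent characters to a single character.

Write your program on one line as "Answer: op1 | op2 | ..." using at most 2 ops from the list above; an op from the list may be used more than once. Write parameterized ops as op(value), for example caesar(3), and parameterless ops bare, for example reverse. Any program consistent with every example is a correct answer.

reverse | take(1)

Check, running the answer program on each example:
  "eoujj" -> "jjuoe" -> "j"
  "rnbbdkob" -> "bokdbbnr" -> "b"
  "jqxjke" -> "ekjxqj" -> "e"
  "hxccopk" -> "kpoccxh" -> "k"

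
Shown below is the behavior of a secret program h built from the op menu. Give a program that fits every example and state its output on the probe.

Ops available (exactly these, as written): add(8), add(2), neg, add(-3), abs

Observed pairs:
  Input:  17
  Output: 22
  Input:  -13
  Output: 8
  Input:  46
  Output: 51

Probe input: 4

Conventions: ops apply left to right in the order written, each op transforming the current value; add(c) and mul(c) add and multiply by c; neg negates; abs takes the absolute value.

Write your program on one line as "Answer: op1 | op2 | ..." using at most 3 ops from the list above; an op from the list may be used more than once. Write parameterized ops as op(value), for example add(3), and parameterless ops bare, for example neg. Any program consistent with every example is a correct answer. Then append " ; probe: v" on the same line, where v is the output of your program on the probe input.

add(8) | add(-3) | abs ; probe: 9

Check, running the answer program on each example:
  17 -> 25 -> 22 -> 22
  -13 -> -5 -> -8 -> 8
  46 -> 54 -> 51 -> 51
  probe: 4 -> 12 -> 9 -> 9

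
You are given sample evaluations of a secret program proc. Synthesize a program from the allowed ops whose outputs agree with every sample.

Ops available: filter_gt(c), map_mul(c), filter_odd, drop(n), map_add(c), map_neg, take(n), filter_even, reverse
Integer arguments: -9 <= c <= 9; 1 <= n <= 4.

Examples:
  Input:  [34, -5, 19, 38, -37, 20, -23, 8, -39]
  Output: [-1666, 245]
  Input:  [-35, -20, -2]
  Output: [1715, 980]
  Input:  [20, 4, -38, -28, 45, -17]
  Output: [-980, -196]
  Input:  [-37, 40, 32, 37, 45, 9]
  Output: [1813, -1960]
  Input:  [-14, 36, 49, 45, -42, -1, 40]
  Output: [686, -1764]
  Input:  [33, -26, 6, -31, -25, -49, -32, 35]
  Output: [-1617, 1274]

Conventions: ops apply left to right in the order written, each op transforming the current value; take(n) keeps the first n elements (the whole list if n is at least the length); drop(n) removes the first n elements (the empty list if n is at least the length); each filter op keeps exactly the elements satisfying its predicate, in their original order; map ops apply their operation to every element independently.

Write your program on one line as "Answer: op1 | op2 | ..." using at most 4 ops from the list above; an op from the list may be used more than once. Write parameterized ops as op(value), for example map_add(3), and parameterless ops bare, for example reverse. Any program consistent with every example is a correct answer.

map_mul(7) | take(2) | map_neg | map_mul(7)

Check, running the answer program on each example:
  [34, -5, 19, 38, -37, 20, -23, 8, -39] -> [238, -35, 133, 266, -259, 140, -161, 56, -273] -> [238, -35] -> [-238, 35] -> [-1666, 245]
  [-35, -20, -2] -> [-245, -140, -14] -> [-245, -140] -> [245, 140] -> [1715, 980]
  [20, 4, -38, -28, 45, -17] -> [140, 28, -266, -196, 315, -119] -> [140, 28] -> [-140, -28] -> [-980, -196]
  [-37, 40, 32, 37, 45, 9] -> [-259, 280, 224, 259, 315, 63] -> [-259, 280] -> [259, -280] -> [1813, -1960]
  [-14, 36, 49, 45, -42, -1, 40] -> [-98, 252, 343, 315, -294, -7, 280] -> [-98, 252] -> [98, -252] -> [686, -1764]
  [33, -26, 6, -31, -25, -49, -32, 35] -> [231, -182, 42, -217, -175, -343, -224, 245] -> [231, -182] -> [-231, 182] -> [-1617, 1274]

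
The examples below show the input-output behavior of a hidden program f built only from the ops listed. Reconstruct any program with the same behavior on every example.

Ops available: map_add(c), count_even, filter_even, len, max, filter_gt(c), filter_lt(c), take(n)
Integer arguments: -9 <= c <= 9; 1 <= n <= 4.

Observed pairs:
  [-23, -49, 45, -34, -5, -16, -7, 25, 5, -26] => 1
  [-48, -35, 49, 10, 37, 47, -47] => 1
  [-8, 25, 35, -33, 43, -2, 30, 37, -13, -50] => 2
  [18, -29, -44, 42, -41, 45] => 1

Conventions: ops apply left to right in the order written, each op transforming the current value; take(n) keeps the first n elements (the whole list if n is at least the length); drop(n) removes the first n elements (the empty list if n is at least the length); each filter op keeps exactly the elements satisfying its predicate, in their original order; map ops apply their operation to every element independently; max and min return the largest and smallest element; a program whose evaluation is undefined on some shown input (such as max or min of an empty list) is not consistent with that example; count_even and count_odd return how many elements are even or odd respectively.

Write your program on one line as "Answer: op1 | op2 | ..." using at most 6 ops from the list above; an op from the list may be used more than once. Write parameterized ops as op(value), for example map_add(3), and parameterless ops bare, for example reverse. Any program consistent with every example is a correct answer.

take(4) | take(3) | map_add(-9) | filter_gt(3) | len

Check, running the answer program on each example:
  [-23, -49, 45, -34, -5, -16, -7, 25, 5, -26] -> [-23, -49, 45, -34] -> [-23, -49, 45] -> [-32, -58, 36] -> [36] -> 1
  [-48, -35, 49, 10, 37, 47, -47] -> [-48, -35, 49, 10] -> [-48, -35, 49] -> [-57, -44, 40] -> [40] -> 1
  [-8, 25, 35, -33, 43, -2, 30, 37, -13, -50] -> [-8, 25, 35, -33] -> [-8, 25, 35] -> [-17, 16, 26] -> [16, 26] -> 2
  [18, -29, -44, 42, -41, 45] -> [18, -29, -44, 42] -> [18, -29, -44] -> [9, -38, -53] -> [9] -> 1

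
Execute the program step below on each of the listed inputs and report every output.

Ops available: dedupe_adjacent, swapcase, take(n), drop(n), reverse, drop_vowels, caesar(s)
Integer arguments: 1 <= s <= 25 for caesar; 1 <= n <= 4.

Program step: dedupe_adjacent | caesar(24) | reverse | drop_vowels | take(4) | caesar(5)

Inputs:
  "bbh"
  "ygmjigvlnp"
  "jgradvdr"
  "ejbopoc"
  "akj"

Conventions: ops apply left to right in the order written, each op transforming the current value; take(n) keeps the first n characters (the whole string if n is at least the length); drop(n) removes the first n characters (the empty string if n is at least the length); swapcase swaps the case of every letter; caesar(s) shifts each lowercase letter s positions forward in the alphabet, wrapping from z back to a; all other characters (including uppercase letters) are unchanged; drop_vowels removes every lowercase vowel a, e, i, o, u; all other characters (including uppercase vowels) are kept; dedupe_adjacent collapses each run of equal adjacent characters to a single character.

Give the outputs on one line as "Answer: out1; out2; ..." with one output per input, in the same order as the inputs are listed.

Execution, op by op:
  "bbh" -> "bh" -> "zf" -> "fz" -> "fz" -> "fz" -> "ke"
  "ygmjigvlnp" -> "ygmjigvlnp" -> "wekhgetjln" -> "nljteghkew" -> "nljtghkw" -> "nljt" -> "sqoy"
  "jgradvdr" -> "jgradvdr" -> "hepybtbp" -> "pbtbypeh" -> "pbtbyph" -> "pbtb" -> "ugyg"
  "ejbopoc" -> "ejbopoc" -> "chzmnma" -> "amnmzhc" -> "mnmzhc" -> "mnmz" -> "rsre"
  "akj" -> "akj" -> "yih" -> "hiy" -> "hy" -> "hy" -> "md"

"ke"; "sqoy"; "ugyg"; "rsre"; "md"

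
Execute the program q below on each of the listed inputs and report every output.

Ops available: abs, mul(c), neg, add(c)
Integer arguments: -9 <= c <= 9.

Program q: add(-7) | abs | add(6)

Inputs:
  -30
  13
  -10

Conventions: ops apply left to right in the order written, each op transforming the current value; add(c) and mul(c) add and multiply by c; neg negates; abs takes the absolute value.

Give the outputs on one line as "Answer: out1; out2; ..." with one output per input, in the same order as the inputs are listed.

43; 12; 23

Execution, op by op:
  -30 -> -37 -> 37 -> 43
  13 -> 6 -> 6 -> 12
  -10 -> -17 -> 17 -> 23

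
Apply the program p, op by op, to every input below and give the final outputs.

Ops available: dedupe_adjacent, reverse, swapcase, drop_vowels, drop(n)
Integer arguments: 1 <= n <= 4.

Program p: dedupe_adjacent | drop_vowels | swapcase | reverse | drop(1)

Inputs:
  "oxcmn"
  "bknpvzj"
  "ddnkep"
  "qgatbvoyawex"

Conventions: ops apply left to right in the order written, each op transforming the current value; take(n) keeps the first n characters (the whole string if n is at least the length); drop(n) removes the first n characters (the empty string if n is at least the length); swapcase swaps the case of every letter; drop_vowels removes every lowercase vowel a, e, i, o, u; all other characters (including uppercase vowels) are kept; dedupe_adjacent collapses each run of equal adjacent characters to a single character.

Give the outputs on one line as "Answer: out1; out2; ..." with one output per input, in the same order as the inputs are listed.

"MCX"; "ZVPNKB"; "KND"; "WYVBTGQ"

Execution, op by op:
  "oxcmn" -> "oxcmn" -> "xcmn" -> "XCMN" -> "NMCX" -> "MCX"
  "bknpvzj" -> "bknpvzj" -> "bknpvzj" -> "BKNPVZJ" -> "JZVPNKB" -> "ZVPNKB"
  "ddnkep" -> "dnkep" -> "dnkp" -> "DNKP" -> "PKND" -> "KND"
  "qgatbvoyawex" -> "qgatbvoyawex" -> "qgtbvywx" -> "QGTBVYWX" -> "XWYVBTGQ" -> "WYVBTGQ"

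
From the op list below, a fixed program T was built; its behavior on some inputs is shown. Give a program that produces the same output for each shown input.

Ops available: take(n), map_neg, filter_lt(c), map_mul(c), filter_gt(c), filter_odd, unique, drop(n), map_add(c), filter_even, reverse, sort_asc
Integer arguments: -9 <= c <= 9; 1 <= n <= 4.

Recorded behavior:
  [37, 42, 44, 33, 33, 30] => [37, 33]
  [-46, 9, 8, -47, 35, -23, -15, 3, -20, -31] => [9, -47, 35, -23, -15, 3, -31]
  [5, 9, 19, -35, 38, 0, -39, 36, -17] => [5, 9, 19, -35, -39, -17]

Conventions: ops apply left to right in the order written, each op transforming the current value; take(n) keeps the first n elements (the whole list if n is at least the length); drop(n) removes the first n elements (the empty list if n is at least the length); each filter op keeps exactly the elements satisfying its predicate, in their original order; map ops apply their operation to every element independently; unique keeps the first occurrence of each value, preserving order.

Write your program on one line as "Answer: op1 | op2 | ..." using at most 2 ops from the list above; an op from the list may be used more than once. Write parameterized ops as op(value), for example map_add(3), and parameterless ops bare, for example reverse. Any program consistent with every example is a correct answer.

filter_odd | unique

Check, running the answer program on each example:
  [37, 42, 44, 33, 33, 30] -> [37, 33, 33] -> [37, 33]
  [-46, 9, 8, -47, 35, -23, -15, 3, -20, -31] -> [9, -47, 35, -23, -15, 3, -31] -> [9, -47, 35, -23, -15, 3, -31]
  [5, 9, 19, -35, 38, 0, -39, 36, -17] -> [5, 9, 19, -35, -39, -17] -> [5, 9, 19, -35, -39, -17]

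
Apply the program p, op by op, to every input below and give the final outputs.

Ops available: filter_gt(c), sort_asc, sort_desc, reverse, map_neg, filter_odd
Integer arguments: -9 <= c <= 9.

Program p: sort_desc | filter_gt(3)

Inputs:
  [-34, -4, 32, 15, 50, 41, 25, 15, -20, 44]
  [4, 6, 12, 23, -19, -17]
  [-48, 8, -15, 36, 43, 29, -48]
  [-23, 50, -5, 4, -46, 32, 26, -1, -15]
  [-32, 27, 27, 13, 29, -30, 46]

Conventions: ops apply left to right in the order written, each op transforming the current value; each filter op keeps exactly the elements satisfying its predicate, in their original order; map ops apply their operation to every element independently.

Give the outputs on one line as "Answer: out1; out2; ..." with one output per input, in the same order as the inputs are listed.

Execution, op by op:
  [-34, -4, 32, 15, 50, 41, 25, 15, -20, 44] -> [50, 44, 41, 32, 25, 15, 15, -4, -20, -34] -> [50, 44, 41, 32, 25, 15, 15]
  [4, 6, 12, 23, -19, -17] -> [23, 12, 6, 4, -17, -19] -> [23, 12, 6, 4]
  [-48, 8, -15, 36, 43, 29, -48] -> [43, 36, 29, 8, -15, -48, -48] -> [43, 36, 29, 8]
  [-23, 50, -5, 4, -46, 32, 26, -1, -15] -> [50, 32, 26, 4, -1, -5, -15, -23, -46] -> [50, 32, 26, 4]
  [-32, 27, 27, 13, 29, -30, 46] -> [46, 29, 27, 27, 13, -30, -32] -> [46, 29, 27, 27, 13]

[50, 44, 41, 32, 25, 15, 15]; [23, 12, 6, 4]; [43, 36, 29, 8]; [50, 32, 26, 4]; [46, 29, 27, 27, 13]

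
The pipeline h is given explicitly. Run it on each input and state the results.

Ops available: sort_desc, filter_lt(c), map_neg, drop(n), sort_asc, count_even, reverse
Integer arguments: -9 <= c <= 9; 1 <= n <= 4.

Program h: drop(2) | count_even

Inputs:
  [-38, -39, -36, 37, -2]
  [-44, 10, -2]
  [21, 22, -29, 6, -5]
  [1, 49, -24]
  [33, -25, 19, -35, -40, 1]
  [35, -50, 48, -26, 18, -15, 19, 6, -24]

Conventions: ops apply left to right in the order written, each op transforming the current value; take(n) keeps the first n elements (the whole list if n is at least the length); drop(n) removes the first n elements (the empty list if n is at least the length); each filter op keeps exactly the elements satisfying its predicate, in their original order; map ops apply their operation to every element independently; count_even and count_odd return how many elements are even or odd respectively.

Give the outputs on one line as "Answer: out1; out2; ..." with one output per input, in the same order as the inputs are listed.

2; 1; 1; 1; 1; 5

Execution, op by op:
  [-38, -39, -36, 37, -2] -> [-36, 37, -2] -> 2
  [-44, 10, -2] -> [-2] -> 1
  [21, 22, -29, 6, -5] -> [-29, 6, -5] -> 1
  [1, 49, -24] -> [-24] -> 1
  [33, -25, 19, -35, -40, 1] -> [19, -35, -40, 1] -> 1
  [35, -50, 48, -26, 18, -15, 19, 6, -24] -> [48, -26, 18, -15, 19, 6, -24] -> 5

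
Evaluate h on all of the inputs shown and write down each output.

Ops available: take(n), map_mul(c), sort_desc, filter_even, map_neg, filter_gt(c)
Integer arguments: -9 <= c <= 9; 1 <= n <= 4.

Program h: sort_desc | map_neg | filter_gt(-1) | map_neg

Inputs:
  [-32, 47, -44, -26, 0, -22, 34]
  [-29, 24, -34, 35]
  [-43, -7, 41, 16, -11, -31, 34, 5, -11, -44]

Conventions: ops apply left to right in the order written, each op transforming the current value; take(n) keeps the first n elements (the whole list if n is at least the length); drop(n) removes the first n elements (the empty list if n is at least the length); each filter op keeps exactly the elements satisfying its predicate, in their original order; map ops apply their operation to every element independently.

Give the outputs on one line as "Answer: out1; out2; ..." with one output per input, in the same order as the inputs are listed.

Execution, op by op:
  [-32, 47, -44, -26, 0, -22, 34] -> [47, 34, 0, -22, -26, -32, -44] -> [-47, -34, 0, 22, 26, 32, 44] -> [0, 22, 26, 32, 44] -> [0, -22, -26, -32, -44]
  [-29, 24, -34, 35] -> [35, 24, -29, -34] -> [-35, -24, 29, 34] -> [29, 34] -> [-29, -34]
  [-43, -7, 41, 16, -11, -31, 34, 5, -11, -44] -> [41, 34, 16, 5, -7, -11, -11, -31, -43, -44] -> [-41, -34, -16, -5, 7, 11, 11, 31, 43, 44] -> [7, 11, 11, 31, 43, 44] -> [-7, -11, -11, -31, -43, -44]

[0, -22, -26, -32, -44]; [-29, -34]; [-7, -11, -11, -31, -43, -44]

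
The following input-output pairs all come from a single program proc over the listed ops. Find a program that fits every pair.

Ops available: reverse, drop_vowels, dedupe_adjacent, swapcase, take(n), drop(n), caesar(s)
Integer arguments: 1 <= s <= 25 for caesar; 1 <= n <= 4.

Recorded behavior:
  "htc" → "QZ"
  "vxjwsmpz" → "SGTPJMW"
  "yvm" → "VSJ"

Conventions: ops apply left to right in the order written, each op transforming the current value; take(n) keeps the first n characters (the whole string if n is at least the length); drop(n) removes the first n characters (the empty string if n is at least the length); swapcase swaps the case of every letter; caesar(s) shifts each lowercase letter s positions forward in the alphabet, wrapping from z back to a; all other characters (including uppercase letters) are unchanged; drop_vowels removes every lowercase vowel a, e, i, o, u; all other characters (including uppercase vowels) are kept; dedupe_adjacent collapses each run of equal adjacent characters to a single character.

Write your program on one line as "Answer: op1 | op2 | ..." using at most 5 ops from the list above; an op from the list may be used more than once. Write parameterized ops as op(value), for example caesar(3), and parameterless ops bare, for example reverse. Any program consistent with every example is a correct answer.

caesar(23) | drop_vowels | reverse | swapcase | reverse

Check, running the answer program on each example:
  "htc" -> "eqz" -> "qz" -> "zq" -> "ZQ" -> "QZ"
  "vxjwsmpz" -> "sugtpjmw" -> "sgtpjmw" -> "wmjptgs" -> "WMJPTGS" -> "SGTPJMW"
  "yvm" -> "vsj" -> "vsj" -> "jsv" -> "JSV" -> "VSJ"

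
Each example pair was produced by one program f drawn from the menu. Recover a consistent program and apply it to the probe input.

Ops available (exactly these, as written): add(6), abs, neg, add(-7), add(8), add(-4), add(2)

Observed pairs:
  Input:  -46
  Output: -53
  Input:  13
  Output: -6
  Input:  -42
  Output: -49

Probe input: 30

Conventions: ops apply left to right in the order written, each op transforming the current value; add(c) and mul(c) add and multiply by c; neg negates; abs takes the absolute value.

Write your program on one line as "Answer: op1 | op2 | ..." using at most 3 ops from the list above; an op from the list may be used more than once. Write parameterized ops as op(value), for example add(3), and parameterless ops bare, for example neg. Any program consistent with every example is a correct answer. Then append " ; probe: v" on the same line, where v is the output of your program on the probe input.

add(-7) | abs | neg ; probe: -23

Check, running the answer program on each example:
  -46 -> -53 -> 53 -> -53
  13 -> 6 -> 6 -> -6
  -42 -> -49 -> 49 -> -49
  probe: 30 -> 23 -> 23 -> -23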